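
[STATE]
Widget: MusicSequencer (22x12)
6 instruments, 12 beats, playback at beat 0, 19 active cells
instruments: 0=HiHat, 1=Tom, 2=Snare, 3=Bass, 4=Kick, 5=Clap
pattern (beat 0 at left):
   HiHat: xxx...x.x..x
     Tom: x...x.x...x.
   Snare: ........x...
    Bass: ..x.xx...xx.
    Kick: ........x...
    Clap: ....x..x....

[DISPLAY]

      ▼12345678901    
 HiHat███···█·█··█    
   Tom█···█·█···█·    
 Snare········█···    
  Bass··█·██···██·    
  Kick········█···    
  Clap····█··█····    
                      
                      
                      
                      
                      


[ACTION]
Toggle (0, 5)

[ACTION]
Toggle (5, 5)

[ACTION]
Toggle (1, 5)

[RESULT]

      ▼12345678901    
 HiHat███··██·█··█    
   Tom█···███···█·    
 Snare········█···    
  Bass··█·██···██·    
  Kick········█···    
  Clap····██·█····    
                      
                      
                      
                      
                      


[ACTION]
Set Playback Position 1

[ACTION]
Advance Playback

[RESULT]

      01▼345678901    
 HiHat███··██·█··█    
   Tom█···███···█·    
 Snare········█···    
  Bass··█·██···██·    
  Kick········█···    
  Clap····██·█····    
                      
                      
                      
                      
                      


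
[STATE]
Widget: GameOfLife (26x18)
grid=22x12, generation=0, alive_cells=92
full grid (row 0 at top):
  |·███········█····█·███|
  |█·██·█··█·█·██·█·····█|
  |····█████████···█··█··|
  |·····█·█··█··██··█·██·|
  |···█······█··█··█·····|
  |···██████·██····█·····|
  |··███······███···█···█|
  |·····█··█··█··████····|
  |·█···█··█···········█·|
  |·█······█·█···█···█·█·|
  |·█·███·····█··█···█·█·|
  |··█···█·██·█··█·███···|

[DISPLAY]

Gen: 0                    
·███········█····█·███    
█·██·█··█·█·██·█·····█    
····█████████···█··█··    
·····█·█··█··██··█·██·    
···█······█··█··█·····    
···██████·██····█·····    
··███······███···█···█    
·····█··█··█··████····    
·█···█··█···········█·    
·█······█·█···█···█·█·    
·█·███·····█··█···█·█·    
··█···█·██·█··█·███···    
                          
                          
                          
                          
                          


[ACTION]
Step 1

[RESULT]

Gen: 1                    
·█·██······███······██    
·····█··█·█··█··█·██·█    
···█···········██·██··    
·····█·█·····████████·    
···█····█·█·██████····    
·····███·██··█··██····    
··█·····██···██··█····    
··██·█·····█·█████····    
·······██·····█·██·█··    
██···█···█··········██    
·█·███·██··█·██···█···    
··████····█····█·███··    
                          
                          
                          
                          
                          


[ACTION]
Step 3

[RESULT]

Gen: 4                    
···█········█·█····█·█    
···█·█·········██··█·█    
·············█········    
···█·······████·······    
···████·····█·····██··    
···█····██··█·····██··    
··········█·█····█····    
···█···█·█··█····███··    
····██·█·██···██·█··██    
··········██···█···███    
····█████·█········███    
········███···········    
                          
                          
                          
                          
                          


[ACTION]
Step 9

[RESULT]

Gen: 13                   
····█········█·██·····    
···█·······██·████····    
···█·█·····█····█·····    
······█···█····█······    
···█···········█···█··    
··█····█···██··█·█·█··    
··███·█······█···█·███    
·········█████··█····█    
········█····█·█··█·██    
········█··█····█··██·    
·········██·······██·█    
···················██·    
                          
                          
                          
                          
                          


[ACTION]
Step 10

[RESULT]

Gen: 23                   
·········██···█·······    
·······█······█·······    
·······█···········█··    
·······█····█······█··    
········█··██······███    
········██·██······█·█    
·····█·····█········██    
····█████·█···█·█·█·█·    
·····█████····█··█····    
··············█·█·····    
······················    
······················    
                          
                          
                          
                          
                          


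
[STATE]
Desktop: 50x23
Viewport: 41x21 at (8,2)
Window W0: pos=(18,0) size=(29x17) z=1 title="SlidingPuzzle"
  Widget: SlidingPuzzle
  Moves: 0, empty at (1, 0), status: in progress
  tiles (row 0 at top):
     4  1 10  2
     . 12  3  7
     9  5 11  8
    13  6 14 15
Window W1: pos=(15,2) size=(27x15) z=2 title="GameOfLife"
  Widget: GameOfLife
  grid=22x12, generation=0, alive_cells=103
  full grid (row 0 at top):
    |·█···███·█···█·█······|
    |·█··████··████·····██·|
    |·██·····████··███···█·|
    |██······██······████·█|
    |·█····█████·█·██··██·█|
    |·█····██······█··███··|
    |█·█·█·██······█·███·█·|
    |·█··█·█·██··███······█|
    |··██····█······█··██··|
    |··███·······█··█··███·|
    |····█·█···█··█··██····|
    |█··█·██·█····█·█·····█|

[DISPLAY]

       ┏━━━━━━━━━━━━━━━━━━━━━━━━━┓────┨  
       ┃ GameOfLife              ┃    ┃  
       ┠─────────────────────────┨    ┃  
       ┃Gen: 0                   ┃    ┃  
       ┃·█··████··████·····██·   ┃    ┃  
       ┃·██·····████··███···█·   ┃    ┃  
       ┃██······██······████·█   ┃    ┃  
       ┃·█····█████·█·██··██·█   ┃    ┃  
       ┃·█····██······█··███··   ┃    ┃  
       ┃█·█·█·██······█·███·█·   ┃    ┃  
       ┃·█··█·█·██··███······█   ┃    ┃  
       ┃··██····█······█··██··   ┃    ┃  
       ┃··███·······█··█··███·   ┃    ┃  
       ┃····█·█···█··█··██····   ┃    ┃  
       ┗━━━━━━━━━━━━━━━━━━━━━━━━━┛━━━━┛  
                                         
                                         
                                         
                                         
                                         
                                         


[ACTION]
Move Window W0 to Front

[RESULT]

       ┏━━┠───────────────────────────┨  
       ┃ G┃┌────┬────┬────┬────┐      ┃  
       ┠──┃│  4 │  1 │ 10 │  2 │      ┃  
       ┃Ge┃├────┼────┼────┼────┤      ┃  
       ┃·█┃│    │ 12 │  3 │  7 │      ┃  
       ┃·█┃├────┼────┼────┼────┤      ┃  
       ┃██┃│  9 │  5 │ 11 │  8 │      ┃  
       ┃·█┃├────┼────┼────┼────┤      ┃  
       ┃·█┃│ 13 │  6 │ 14 │ 15 │      ┃  
       ┃█·┃└────┴────┴────┴────┘      ┃  
       ┃·█┃Moves: 0                   ┃  
       ┃··┃                           ┃  
       ┃··┃                           ┃  
       ┃··┃                           ┃  
       ┗━━┗━━━━━━━━━━━━━━━━━━━━━━━━━━━┛  
                                         
                                         
                                         
                                         
                                         
                                         


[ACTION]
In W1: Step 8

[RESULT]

       ┏━━┠───────────────────────────┨  
       ┃ G┃┌────┬────┬────┬────┐      ┃  
       ┠──┃│  4 │  1 │ 10 │  2 │      ┃  
       ┃Ge┃├────┼────┼────┼────┤      ┃  
       ┃··┃│    │ 12 │  3 │  7 │      ┃  
       ┃··┃├────┼────┼────┼────┤      ┃  
       ┃··┃│  9 │  5 │ 11 │  8 │      ┃  
       ┃··┃├────┼────┼────┼────┤      ┃  
       ┃█·┃│ 13 │  6 │ 14 │ 15 │      ┃  
       ┃··┃└────┴────┴────┴────┘      ┃  
       ┃··┃Moves: 0                   ┃  
       ┃██┃                           ┃  
       ┃··┃                           ┃  
       ┃··┃                           ┃  
       ┗━━┗━━━━━━━━━━━━━━━━━━━━━━━━━━━┛  
                                         
                                         
                                         
                                         
                                         
                                         


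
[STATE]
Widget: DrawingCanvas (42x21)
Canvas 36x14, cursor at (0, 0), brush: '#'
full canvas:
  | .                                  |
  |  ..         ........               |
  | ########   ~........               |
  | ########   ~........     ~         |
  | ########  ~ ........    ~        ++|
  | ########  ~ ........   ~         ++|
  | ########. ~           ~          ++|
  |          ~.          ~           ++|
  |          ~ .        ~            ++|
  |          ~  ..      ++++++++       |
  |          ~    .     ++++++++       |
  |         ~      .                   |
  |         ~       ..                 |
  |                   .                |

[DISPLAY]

+.                                        
  ..         ........                     
 ########   ~........                     
 ########   ~........     ~               
 ########  ~ ........    ~        ++      
 ########  ~ ........   ~         ++      
 ########. ~           ~          ++      
          ~.          ~           ++      
          ~ .        ~            ++      
          ~  ..      ++++++++             
          ~    .     ++++++++             
         ~      .                         
         ~       ..                       
                   .                      
                                          
                                          
                                          
                                          
                                          
                                          
                                          


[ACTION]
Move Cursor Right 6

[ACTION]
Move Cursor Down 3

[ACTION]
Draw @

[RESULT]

 .                                        
  ..         ........                     
 ########   ~........                     
 #####@##   ~........     ~               
 ########  ~ ........    ~        ++      
 ########  ~ ........   ~         ++      
 ########. ~           ~          ++      
          ~.          ~           ++      
          ~ .        ~            ++      
          ~  ..      ++++++++             
          ~    .     ++++++++             
         ~      .                         
         ~       ..                       
                   .                      
                                          
                                          
                                          
                                          
                                          
                                          
                                          


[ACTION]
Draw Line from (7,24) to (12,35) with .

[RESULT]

 .                                        
  ..         ........                     
 ########   ~........                     
 #####@##   ~........     ~               
 ########  ~ ........    ~        ++      
 ########  ~ ........   ~         ++      
 ########. ~           ~          ++      
          ~.          ~ ..        ++      
          ~ .        ~    ..      ++      
          ~  ..      +++++++..            
          ~    .     ++++++++ ..          
         ~      .               ..        
         ~       ..               ..      
                   .                      
                                          
                                          
                                          
                                          
                                          
                                          
                                          


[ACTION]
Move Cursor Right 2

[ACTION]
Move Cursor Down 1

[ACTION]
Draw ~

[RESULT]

 .                                        
  ..         ........                     
 ########   ~........                     
 #####@##   ~........     ~               
 #######~  ~ ........    ~        ++      
 ########  ~ ........   ~         ++      
 ########. ~           ~          ++      
          ~.          ~ ..        ++      
          ~ .        ~    ..      ++      
          ~  ..      +++++++..            
          ~    .     ++++++++ ..          
         ~      .               ..        
         ~       ..               ..      
                   .                      
                                          
                                          
                                          
                                          
                                          
                                          
                                          


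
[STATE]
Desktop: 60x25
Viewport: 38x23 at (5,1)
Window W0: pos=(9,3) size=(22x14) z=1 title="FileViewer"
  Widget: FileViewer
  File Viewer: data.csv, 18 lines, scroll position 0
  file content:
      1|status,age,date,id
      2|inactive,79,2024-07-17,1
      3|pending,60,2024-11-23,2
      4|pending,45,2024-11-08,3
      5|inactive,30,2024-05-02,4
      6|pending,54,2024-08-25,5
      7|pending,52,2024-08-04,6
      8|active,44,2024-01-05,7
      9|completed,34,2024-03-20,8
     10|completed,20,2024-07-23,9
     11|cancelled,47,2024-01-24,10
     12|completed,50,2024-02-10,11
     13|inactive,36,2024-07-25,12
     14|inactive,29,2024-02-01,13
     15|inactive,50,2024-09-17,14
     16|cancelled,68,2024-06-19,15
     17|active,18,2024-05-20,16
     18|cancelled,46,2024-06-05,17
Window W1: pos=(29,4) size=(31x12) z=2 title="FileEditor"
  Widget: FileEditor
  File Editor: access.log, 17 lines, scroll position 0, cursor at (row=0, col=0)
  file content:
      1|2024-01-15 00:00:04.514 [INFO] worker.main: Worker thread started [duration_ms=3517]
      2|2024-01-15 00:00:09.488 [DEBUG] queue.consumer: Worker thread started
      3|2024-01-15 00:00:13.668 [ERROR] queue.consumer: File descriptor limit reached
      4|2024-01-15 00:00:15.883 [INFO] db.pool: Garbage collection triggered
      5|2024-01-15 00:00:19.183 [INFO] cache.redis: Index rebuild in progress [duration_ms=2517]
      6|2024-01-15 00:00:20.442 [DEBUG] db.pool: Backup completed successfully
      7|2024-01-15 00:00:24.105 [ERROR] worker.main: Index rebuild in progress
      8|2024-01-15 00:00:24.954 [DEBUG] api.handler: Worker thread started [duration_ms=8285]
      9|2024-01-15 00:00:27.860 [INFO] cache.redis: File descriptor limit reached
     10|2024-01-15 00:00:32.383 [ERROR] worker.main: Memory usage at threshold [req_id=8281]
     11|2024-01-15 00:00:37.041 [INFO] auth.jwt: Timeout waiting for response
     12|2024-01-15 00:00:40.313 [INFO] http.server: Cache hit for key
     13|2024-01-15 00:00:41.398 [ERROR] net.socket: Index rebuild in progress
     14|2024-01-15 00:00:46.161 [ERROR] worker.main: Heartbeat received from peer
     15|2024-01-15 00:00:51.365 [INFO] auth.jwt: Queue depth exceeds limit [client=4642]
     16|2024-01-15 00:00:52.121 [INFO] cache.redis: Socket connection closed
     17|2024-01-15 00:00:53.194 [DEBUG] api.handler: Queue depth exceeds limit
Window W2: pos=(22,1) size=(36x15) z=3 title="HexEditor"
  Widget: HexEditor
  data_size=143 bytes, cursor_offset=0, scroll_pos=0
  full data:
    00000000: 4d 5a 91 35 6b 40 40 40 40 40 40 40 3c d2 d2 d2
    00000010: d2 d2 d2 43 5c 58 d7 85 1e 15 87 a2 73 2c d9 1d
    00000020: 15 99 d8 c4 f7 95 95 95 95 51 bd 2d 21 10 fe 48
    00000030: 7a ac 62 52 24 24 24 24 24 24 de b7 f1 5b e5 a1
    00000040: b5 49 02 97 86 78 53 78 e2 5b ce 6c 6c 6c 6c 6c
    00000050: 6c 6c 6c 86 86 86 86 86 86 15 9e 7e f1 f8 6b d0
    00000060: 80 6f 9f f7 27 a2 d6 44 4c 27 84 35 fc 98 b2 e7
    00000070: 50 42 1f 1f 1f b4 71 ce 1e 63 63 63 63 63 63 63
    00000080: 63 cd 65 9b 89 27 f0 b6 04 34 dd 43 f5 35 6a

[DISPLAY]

                 ┏━━━━━━━━━━━━━━━━━━━━
                 ┃ HexEditor          
    ┏━━━━━━━━━━━━┠────────────────────
    ┃ FileViewer ┃00000000  4D 5a 91 3
    ┠────────────┃00000010  d2 d2 d2 4
    ┃status,age,d┃00000020  15 99 d8 c
    ┃inactive,79,┃00000030  7a ac 62 5
    ┃pending,60,2┃00000040  b5 49 02 9
    ┃pending,45,2┃00000050  6c 6c 6c 8
    ┃inactive,30,┃00000060  80 6f 9f f
    ┃pending,54,2┃00000070  50 42 1f 1
    ┃pending,52,2┃00000080  63 cd 65 9
    ┃active,44,20┃                    
    ┃completed,34┃                    
    ┃completed,20┗━━━━━━━━━━━━━━━━━━━━
    ┗━━━━━━━━━━━━━━━━━━━━┛            
                                      
                                      
                                      
                                      
                                      
                                      
                                      


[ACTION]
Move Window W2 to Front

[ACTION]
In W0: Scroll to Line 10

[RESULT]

                 ┏━━━━━━━━━━━━━━━━━━━━
                 ┃ HexEditor          
    ┏━━━━━━━━━━━━┠────────────────────
    ┃ FileViewer ┃00000000  4D 5a 91 3
    ┠────────────┃00000010  d2 d2 d2 4
    ┃completed,34┃00000020  15 99 d8 c
    ┃completed,20┃00000030  7a ac 62 5
    ┃cancelled,47┃00000040  b5 49 02 9
    ┃completed,50┃00000050  6c 6c 6c 8
    ┃inactive,36,┃00000060  80 6f 9f f
    ┃inactive,29,┃00000070  50 42 1f 1
    ┃inactive,50,┃00000080  63 cd 65 9
    ┃cancelled,68┃                    
    ┃active,18,20┃                    
    ┃cancelled,46┗━━━━━━━━━━━━━━━━━━━━
    ┗━━━━━━━━━━━━━━━━━━━━┛            
                                      
                                      
                                      
                                      
                                      
                                      
                                      


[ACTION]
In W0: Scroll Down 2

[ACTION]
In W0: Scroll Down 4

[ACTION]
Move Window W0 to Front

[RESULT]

                 ┏━━━━━━━━━━━━━━━━━━━━
                 ┃ HexEditor          
    ┏━━━━━━━━━━━━━━━━━━━━┓────────────
    ┃ FileViewer         ┃  4D 5a 91 3
    ┠────────────────────┨  d2 d2 d2 4
    ┃completed,34,2024-0▲┃  15 99 d8 c
    ┃completed,20,2024-0░┃  7a ac 62 5
    ┃cancelled,47,2024-0░┃  b5 49 02 9
    ┃completed,50,2024-0░┃  6c 6c 6c 8
    ┃inactive,36,2024-07░┃  80 6f 9f f
    ┃inactive,29,2024-02░┃  50 42 1f 1
    ┃inactive,50,2024-09░┃  63 cd 65 9
    ┃cancelled,68,2024-0░┃            
    ┃active,18,2024-05-2█┃            
    ┃cancelled,46,2024-0▼┃━━━━━━━━━━━━
    ┗━━━━━━━━━━━━━━━━━━━━┛            
                                      
                                      
                                      
                                      
                                      
                                      
                                      


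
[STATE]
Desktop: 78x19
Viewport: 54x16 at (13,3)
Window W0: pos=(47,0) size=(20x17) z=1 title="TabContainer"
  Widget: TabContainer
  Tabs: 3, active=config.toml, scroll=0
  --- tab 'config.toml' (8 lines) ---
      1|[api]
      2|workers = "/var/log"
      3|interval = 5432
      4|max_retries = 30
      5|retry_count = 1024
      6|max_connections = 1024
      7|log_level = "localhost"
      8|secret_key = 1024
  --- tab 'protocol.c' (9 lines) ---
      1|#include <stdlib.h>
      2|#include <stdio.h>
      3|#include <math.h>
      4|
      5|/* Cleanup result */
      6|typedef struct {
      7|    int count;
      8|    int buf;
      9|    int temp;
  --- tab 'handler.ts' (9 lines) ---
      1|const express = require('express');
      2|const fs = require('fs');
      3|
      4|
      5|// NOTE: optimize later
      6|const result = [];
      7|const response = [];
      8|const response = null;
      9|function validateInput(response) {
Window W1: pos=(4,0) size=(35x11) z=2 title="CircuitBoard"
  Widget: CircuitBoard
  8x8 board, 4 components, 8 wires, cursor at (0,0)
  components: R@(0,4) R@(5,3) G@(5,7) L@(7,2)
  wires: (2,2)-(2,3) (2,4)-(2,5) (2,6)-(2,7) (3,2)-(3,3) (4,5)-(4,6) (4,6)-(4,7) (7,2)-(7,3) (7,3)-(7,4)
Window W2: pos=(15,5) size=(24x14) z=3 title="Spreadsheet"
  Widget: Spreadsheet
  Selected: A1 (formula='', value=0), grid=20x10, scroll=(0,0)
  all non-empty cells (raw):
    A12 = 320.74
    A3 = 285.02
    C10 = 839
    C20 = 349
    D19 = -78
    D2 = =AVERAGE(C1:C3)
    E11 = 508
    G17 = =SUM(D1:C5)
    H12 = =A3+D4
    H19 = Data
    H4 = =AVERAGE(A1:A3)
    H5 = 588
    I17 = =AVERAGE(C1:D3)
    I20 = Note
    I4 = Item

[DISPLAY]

 3 4 5 6 7               ┃        ┃[config.toml]│ pro┃
            R            ┃        ┃──────────────────┃
  ┏━━━━━━━━━━━━━━━━━━━━━━┓        ┃[api]             ┃
  ┃ Spreadsheet          ┃        ┃workers = "/var/lo┃
  ┠──────────────────────┨        ┃interval = 5432   ┃
  ┃A1:                   ┃        ┃max_retries = 30  ┃
  ┃       A       B      ┃        ┃retry_count = 1024┃
━━┃----------------------┃        ┃max_connections = ┃
  ┃  1      [0]       0  ┃        ┃log_level = "local┃
  ┃  2        0       0  ┃        ┃secret_key = 1024 ┃
  ┃  3   285.02       0  ┃        ┃                  ┃
  ┃  4        0       0  ┃        ┃                  ┃
  ┃  5        0       0  ┃        ┃                  ┃
  ┃  6        0       0  ┃        ┗━━━━━━━━━━━━━━━━━━┛
  ┃  7        0       0  ┃                            
  ┗━━━━━━━━━━━━━━━━━━━━━━┛                            


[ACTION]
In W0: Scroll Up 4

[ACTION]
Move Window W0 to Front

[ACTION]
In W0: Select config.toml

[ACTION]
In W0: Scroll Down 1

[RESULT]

 3 4 5 6 7               ┃        ┃[config.toml]│ pro┃
            R            ┃        ┃──────────────────┃
  ┏━━━━━━━━━━━━━━━━━━━━━━┓        ┃workers = "/var/lo┃
  ┃ Spreadsheet          ┃        ┃interval = 5432   ┃
  ┠──────────────────────┨        ┃max_retries = 30  ┃
  ┃A1:                   ┃        ┃retry_count = 1024┃
  ┃       A       B      ┃        ┃max_connections = ┃
━━┃----------------------┃        ┃log_level = "local┃
  ┃  1      [0]       0  ┃        ┃secret_key = 1024 ┃
  ┃  2        0       0  ┃        ┃                  ┃
  ┃  3   285.02       0  ┃        ┃                  ┃
  ┃  4        0       0  ┃        ┃                  ┃
  ┃  5        0       0  ┃        ┃                  ┃
  ┃  6        0       0  ┃        ┗━━━━━━━━━━━━━━━━━━┛
  ┃  7        0       0  ┃                            
  ┗━━━━━━━━━━━━━━━━━━━━━━┛                            


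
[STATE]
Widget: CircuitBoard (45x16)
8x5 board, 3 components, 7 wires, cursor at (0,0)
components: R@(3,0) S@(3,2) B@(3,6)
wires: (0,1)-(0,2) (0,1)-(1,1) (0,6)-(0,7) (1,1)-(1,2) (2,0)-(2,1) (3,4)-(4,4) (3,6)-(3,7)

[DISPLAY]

   0 1 2 3 4 5 6 7                           
0  [.]  · ─ ·               · ─ ·            
        │                                    
1       · ─ ·                                
                                             
2   · ─ ·                                    
                                             
3   R       S       ·       B ─ ·            
                    │                        
4                   ·                        
Cursor: (0,0)                                
                                             
                                             
                                             
                                             
                                             


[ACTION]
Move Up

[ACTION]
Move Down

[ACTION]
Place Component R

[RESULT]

   0 1 2 3 4 5 6 7                           
0       · ─ ·               · ─ ·            
        │                                    
1  [R]  · ─ ·                                
                                             
2   · ─ ·                                    
                                             
3   R       S       ·       B ─ ·            
                    │                        
4                   ·                        
Cursor: (1,0)                                
                                             
                                             
                                             
                                             
                                             


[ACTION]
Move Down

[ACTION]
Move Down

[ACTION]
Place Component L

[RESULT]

   0 1 2 3 4 5 6 7                           
0       · ─ ·               · ─ ·            
        │                                    
1   R   · ─ ·                                
                                             
2   · ─ ·                                    
                                             
3  [L]      S       ·       B ─ ·            
                    │                        
4                   ·                        
Cursor: (3,0)                                
                                             
                                             
                                             
                                             
                                             


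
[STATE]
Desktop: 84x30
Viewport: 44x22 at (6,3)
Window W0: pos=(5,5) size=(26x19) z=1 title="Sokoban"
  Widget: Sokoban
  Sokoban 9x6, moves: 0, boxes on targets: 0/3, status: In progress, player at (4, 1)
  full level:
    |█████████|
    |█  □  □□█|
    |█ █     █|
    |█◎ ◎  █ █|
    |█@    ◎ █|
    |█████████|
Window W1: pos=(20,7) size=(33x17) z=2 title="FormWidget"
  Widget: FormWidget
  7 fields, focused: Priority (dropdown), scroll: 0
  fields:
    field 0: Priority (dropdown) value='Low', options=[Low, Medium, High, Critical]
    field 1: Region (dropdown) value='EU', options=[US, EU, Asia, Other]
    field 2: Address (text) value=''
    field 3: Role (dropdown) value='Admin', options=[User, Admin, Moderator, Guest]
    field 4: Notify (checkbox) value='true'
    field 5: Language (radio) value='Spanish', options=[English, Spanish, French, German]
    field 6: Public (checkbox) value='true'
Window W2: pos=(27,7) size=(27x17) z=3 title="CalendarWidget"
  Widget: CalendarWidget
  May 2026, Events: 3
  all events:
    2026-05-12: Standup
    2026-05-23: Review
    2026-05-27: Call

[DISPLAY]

                                            
                                            
━━━━━━━━━━━━━━━━━━━━━━━━┓                   
 Sokoban                ┃                   
──────────────┏━━━━━━┏━━━━━━━━━━━━━━━━━━━━━━
█████████     ┃ FormW┃ CalendarWidget       
█  □  □□█     ┠──────┠──────────────────────
█ █     █     ┃> Prio┃         May 2026     
█◎ ◎  █ █     ┃  Regi┃Mo Tu We Th Fr Sa Su  
█@    ◎ █     ┃  Addr┃             1  2  3  
█████████     ┃  Role┃ 4  5  6  7  8  9 10  
Moves: 0  0/3 ┃  Noti┃11 12* 13 14 15 16 17 
              ┃  Lang┃18 19 20 21 22 23* 24 
              ┃  Publ┃25 26 27* 28 29 30 31 
              ┃      ┃                      
              ┃      ┃                      
              ┃      ┃                      
              ┃      ┃                      
              ┃      ┃                      
              ┃      ┃                      
━━━━━━━━━━━━━━┗━━━━━━┗━━━━━━━━━━━━━━━━━━━━━━
                                            


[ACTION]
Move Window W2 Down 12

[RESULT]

                                            
                                            
━━━━━━━━━━━━━━━━━━━━━━━━┓                   
 Sokoban                ┃                   
──────────────┏━━━━━━━━━━━━━━━━━━━━━━━━━━━━━
█████████     ┃ FormWidget                  
█  □  □□█     ┠─────────────────────────────
█ █     █     ┃> Priority:   [Low           
█◎ ◎  █ █     ┃  Region:     [EU            
█@    ◎ █     ┃  Address:    [              
█████████     ┃  Role┏━━━━━━━━━━━━━━━━━━━━━━
Moves: 0  0/3 ┃  Noti┃ CalendarWidget       
              ┃  Lang┠──────────────────────
              ┃  Publ┃         May 2026     
              ┃      ┃Mo Tu We Th Fr Sa Su  
              ┃      ┃             1  2  3  
              ┃      ┃ 4  5  6  7  8  9 10  
              ┃      ┃11 12* 13 14 15 16 17 
              ┃      ┃18 19 20 21 22 23* 24 
              ┃      ┃25 26 27* 28 29 30 31 
━━━━━━━━━━━━━━┗━━━━━━┃                      
                     ┃                      


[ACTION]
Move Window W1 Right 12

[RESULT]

                                            
                                            
━━━━━━━━━━━━━━━━━━━━━━━━┓                   
 Sokoban                ┃                   
────────────────────────┨ ┏━━━━━━━━━━━━━━━━━
█████████               ┃ ┃ FormWidget      
█  □  □□█               ┃ ┠─────────────────
█ █     █               ┃ ┃> Priority:   [Lo
█◎ ◎  █ █               ┃ ┃  Region:     [EU
█@    ◎ █               ┃ ┃  Address:    [  
█████████            ┏━━━━━━━━━━━━━━━━━━━━━━
Moves: 0  0/3        ┃ CalendarWidget       
                     ┠──────────────────────
                     ┃         May 2026     
                     ┃Mo Tu We Th Fr Sa Su  
                     ┃             1  2  3  
                     ┃ 4  5  6  7  8  9 10  
                     ┃11 12* 13 14 15 16 17 
                     ┃18 19 20 21 22 23* 24 
                     ┃25 26 27* 28 29 30 31 
━━━━━━━━━━━━━━━━━━━━━┃                      
                     ┃                      


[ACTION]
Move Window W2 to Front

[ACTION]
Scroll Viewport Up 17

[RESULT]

                                            
                                            
                                            
                                            
                                            
━━━━━━━━━━━━━━━━━━━━━━━━┓                   
 Sokoban                ┃                   
────────────────────────┨ ┏━━━━━━━━━━━━━━━━━
█████████               ┃ ┃ FormWidget      
█  □  □□█               ┃ ┠─────────────────
█ █     █               ┃ ┃> Priority:   [Lo
█◎ ◎  █ █               ┃ ┃  Region:     [EU
█@    ◎ █               ┃ ┃  Address:    [  
█████████            ┏━━━━━━━━━━━━━━━━━━━━━━
Moves: 0  0/3        ┃ CalendarWidget       
                     ┠──────────────────────
                     ┃         May 2026     
                     ┃Mo Tu We Th Fr Sa Su  
                     ┃             1  2  3  
                     ┃ 4  5  6  7  8  9 10  
                     ┃11 12* 13 14 15 16 17 
                     ┃18 19 20 21 22 23* 24 


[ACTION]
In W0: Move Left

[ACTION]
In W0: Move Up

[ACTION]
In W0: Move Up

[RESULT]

                                            
                                            
                                            
                                            
                                            
━━━━━━━━━━━━━━━━━━━━━━━━┓                   
 Sokoban                ┃                   
────────────────────────┨ ┏━━━━━━━━━━━━━━━━━
█████████               ┃ ┃ FormWidget      
█  □  □□█               ┃ ┠─────────────────
█@█     █               ┃ ┃> Priority:   [Lo
█◎ ◎  █ █               ┃ ┃  Region:     [EU
█     ◎ █               ┃ ┃  Address:    [  
█████████            ┏━━━━━━━━━━━━━━━━━━━━━━
Moves: 2  0/3        ┃ CalendarWidget       
                     ┠──────────────────────
                     ┃         May 2026     
                     ┃Mo Tu We Th Fr Sa Su  
                     ┃             1  2  3  
                     ┃ 4  5  6  7  8  9 10  
                     ┃11 12* 13 14 15 16 17 
                     ┃18 19 20 21 22 23* 24 


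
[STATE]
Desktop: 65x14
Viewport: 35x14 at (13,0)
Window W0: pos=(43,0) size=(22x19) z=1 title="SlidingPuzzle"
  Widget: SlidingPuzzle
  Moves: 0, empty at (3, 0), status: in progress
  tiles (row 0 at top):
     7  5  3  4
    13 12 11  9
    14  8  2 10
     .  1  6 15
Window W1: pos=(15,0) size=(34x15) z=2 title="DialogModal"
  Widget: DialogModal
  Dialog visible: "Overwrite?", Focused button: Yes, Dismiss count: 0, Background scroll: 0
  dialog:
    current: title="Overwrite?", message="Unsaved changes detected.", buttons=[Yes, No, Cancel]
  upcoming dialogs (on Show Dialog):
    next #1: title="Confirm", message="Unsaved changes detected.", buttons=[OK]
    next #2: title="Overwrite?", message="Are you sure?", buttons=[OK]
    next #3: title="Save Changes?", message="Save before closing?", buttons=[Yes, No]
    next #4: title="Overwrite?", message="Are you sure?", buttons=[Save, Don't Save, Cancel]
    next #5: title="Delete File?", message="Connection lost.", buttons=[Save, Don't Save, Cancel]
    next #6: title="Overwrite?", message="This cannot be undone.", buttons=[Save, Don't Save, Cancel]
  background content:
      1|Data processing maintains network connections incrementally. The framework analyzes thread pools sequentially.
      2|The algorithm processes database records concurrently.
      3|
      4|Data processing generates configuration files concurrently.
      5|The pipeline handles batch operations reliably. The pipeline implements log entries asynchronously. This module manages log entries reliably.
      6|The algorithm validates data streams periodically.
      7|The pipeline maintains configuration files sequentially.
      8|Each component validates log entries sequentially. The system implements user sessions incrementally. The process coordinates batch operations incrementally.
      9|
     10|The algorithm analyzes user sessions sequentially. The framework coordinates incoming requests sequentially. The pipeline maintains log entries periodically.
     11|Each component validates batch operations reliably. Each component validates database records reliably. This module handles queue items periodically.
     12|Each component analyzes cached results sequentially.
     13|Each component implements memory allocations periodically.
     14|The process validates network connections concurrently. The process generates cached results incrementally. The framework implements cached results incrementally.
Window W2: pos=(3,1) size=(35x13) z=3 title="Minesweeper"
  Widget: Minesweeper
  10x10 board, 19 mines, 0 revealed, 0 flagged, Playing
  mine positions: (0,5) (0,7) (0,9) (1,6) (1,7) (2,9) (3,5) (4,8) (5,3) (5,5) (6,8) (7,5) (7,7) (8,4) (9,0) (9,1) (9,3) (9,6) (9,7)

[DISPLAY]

  ┏━━━━━━━━━━━━━━━━━━━━━━━━━━━━━━━━
━━━━━━━━━━━━━━━━━━━━━━━━┓          
per                     ┃──────────
────────────────────────┨ins networ
■                       ┃s database
■                       ┃          
■                       ┃───────┐ig
■                       ┃       │ra
■                       ┃ected. │tr
■                       ┃el     │ra
■                       ┃───────┘nt
■                       ┃          
■                       ┃ user sess
━━━━━━━━━━━━━━━━━━━━━━━━┛es batch o


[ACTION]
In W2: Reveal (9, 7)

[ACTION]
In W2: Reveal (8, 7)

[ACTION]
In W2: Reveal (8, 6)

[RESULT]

  ┏━━━━━━━━━━━━━━━━━━━━━━━━━━━━━━━━
━━━━━━━━━━━━━━━━━━━━━━━━┓          
per                     ┃──────────
────────────────────────┨ins networ
✹                       ┃s database
■                       ┃          
✹                       ┃───────┐ig
■                       ┃       │ra
■                       ┃ected. │tr
■                       ┃el     │ra
■                       ┃───────┘nt
■                       ┃          
■                       ┃ user sess
━━━━━━━━━━━━━━━━━━━━━━━━┛es batch o
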